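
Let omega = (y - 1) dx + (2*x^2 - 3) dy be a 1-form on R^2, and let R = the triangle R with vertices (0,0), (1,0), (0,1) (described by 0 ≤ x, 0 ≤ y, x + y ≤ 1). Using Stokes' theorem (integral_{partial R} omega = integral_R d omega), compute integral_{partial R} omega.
integral_(partial R) omega = 1/6

Stokes: integral_partial_R omega = integral_R d omega with d omega = (∂Q/∂x - ∂P/∂y) dx ∧ dy.
  ∂Q/∂x = 4*x
  ∂P/∂y = 1
  integrand = ∂Q/∂x - ∂P/∂y = 4*x - 1.
Integrating over R: integral_0^1 integral_0^{1-x} (4*x - 1) dy dx = 1/6.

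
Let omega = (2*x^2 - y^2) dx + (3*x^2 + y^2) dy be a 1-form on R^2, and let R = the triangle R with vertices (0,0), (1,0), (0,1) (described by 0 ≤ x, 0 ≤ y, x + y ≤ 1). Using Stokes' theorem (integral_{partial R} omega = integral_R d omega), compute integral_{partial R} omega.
integral_(partial R) omega = 4/3

Stokes: integral_partial_R omega = integral_R d omega with d omega = (∂Q/∂x - ∂P/∂y) dx ∧ dy.
  ∂Q/∂x = 6*x
  ∂P/∂y = -2*y
  integrand = ∂Q/∂x - ∂P/∂y = 6*x + 2*y.
Integrating over R: integral_0^1 integral_0^{1-x} (6*x + 2*y) dy dx = 4/3.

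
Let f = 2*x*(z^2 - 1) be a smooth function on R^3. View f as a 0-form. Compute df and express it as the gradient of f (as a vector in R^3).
df = (2*z^2 - 2) dx + (0) dy + (4*x*z) dz; grad f = (2*z^2 - 2, 0, 4*x*z)

For a 0-form f, d f = (∂f/∂x) dx + (∂f/∂y) dy + (∂f/∂z) dz. The components of the vector representation are exactly the entries of grad f in Cartesian coordinates:
  ∂f/∂x = 2*z^2 - 2
  ∂f/∂y = 0
  ∂f/∂z = 4*x*z.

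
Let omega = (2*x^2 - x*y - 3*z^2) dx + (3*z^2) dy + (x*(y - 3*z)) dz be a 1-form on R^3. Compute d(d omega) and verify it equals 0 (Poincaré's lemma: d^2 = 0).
d(d omega) = 0

Step 1: d omega = sum_{i<j} (∂f_j/∂x_i - ∂f_i/∂x_j) dx_i ∧ dx_j:
  coeff of dx ∧ dy: x
  coeff of dx ∧ dz: y + 3*z
  coeff of dy ∧ dz: x - 6*z
Step 2: Apply d again to each 2-form coefficient. The only possible 3-form in R^3 is dx ∧ dy ∧ dz, with coefficient
  ∂(coeff of dy∧dz)/∂x - ∂(coeff of dx∧dz)/∂y + ∂(coeff of dx∧dy)/∂z
  = ∂/∂x (x - 6*z) - ∂/∂y (y + 3*z) + ∂/∂z (x).
Each of these terms simplifies to sums of mixed partials that cancel in pairs. The result is 0 (by equality of mixed partials for smooth functions — Schwarz / Clairaut).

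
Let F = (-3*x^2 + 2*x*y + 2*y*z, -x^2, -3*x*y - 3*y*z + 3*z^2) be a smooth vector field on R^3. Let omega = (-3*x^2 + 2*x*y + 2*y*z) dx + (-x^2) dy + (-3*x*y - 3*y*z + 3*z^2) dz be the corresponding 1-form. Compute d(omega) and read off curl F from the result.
d(omega) = (-3*x - 3*z) dy ∧ dz + (5*y) dz ∧ dx + (-4*x - 2*z) dx ∧ dy; curl F = (-3*x - 3*z, 5*y, -4*x - 2*z)

d omega = sum_{i<j} (∂f_j/∂x_i - ∂f_i/∂x_j) dx_i ∧ dx_j. Under the identification (dy ∧ dz, dz ∧ dx, dx ∧ dy) ↔ (e_x, e_y, e_z), the coefficients are exactly the components of curl F. Compute:
  ∂R/∂y - ∂Q/∂z = (-3*x - 3*z) - (0) = -3*x - 3*z
  ∂P/∂z - ∂R/∂x = (2*y) - (-3*y) = 5*y
  ∂Q/∂x - ∂P/∂y = (-2*x) - (2*x + 2*z) = -4*x - 2*z.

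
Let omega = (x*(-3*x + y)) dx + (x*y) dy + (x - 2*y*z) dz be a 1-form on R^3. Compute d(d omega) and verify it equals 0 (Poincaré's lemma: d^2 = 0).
d(d omega) = 0

Step 1: d omega = sum_{i<j} (∂f_j/∂x_i - ∂f_i/∂x_j) dx_i ∧ dx_j:
  coeff of dx ∧ dy: -x + y
  coeff of dx ∧ dz: 1
  coeff of dy ∧ dz: -2*z
Step 2: Apply d again to each 2-form coefficient. The only possible 3-form in R^3 is dx ∧ dy ∧ dz, with coefficient
  ∂(coeff of dy∧dz)/∂x - ∂(coeff of dx∧dz)/∂y + ∂(coeff of dx∧dy)/∂z
  = ∂/∂x (-2*z) - ∂/∂y (1) + ∂/∂z (-x + y).
Each of these terms simplifies to sums of mixed partials that cancel in pairs. The result is 0 (by equality of mixed partials for smooth functions — Schwarz / Clairaut).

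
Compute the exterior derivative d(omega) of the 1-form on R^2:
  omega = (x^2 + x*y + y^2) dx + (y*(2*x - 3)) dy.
d(omega) = (-x) dx ∧ dy

For a 1-form omega = sum_i f_i dx_i, the exterior derivative is
  d(omega) = sum_{i < j} (∂f_j/∂x_i - ∂f_i/∂x_j) dx_i ∧ dx_j.
  coefficient of dx ∧ dy: ∂f_2/∂x - ∂f_1/∂y = ∂(y*(2*x - 3))/∂x - ∂(x^2 + x*y + y^2)/∂y = -x
Assembling: d(omega) = (-x) dx ∧ dy.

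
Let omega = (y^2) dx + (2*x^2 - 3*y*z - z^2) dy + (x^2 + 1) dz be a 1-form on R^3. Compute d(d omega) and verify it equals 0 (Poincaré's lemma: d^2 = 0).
d(d omega) = 0

Step 1: d omega = sum_{i<j} (∂f_j/∂x_i - ∂f_i/∂x_j) dx_i ∧ dx_j:
  coeff of dx ∧ dy: 4*x - 2*y
  coeff of dx ∧ dz: 2*x
  coeff of dy ∧ dz: 3*y + 2*z
Step 2: Apply d again to each 2-form coefficient. The only possible 3-form in R^3 is dx ∧ dy ∧ dz, with coefficient
  ∂(coeff of dy∧dz)/∂x - ∂(coeff of dx∧dz)/∂y + ∂(coeff of dx∧dy)/∂z
  = ∂/∂x (3*y + 2*z) - ∂/∂y (2*x) + ∂/∂z (4*x - 2*y).
Each of these terms simplifies to sums of mixed partials that cancel in pairs. The result is 0 (by equality of mixed partials for smooth functions — Schwarz / Clairaut).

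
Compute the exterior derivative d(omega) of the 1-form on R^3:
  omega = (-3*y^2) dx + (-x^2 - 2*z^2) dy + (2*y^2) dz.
d(omega) = (-2*x + 6*y) dx ∧ dy + (4*y + 4*z) dy ∧ dz

For a 1-form omega = sum_i f_i dx_i, the exterior derivative is
  d(omega) = sum_{i < j} (∂f_j/∂x_i - ∂f_i/∂x_j) dx_i ∧ dx_j.
  coefficient of dx ∧ dy: ∂f_2/∂x - ∂f_1/∂y = ∂(-x^2 - 2*z^2)/∂x - ∂(-3*y^2)/∂y = -2*x + 6*y
  coefficient of dy ∧ dz: ∂f_3/∂y - ∂f_2/∂z = ∂(2*y^2)/∂y - ∂(-x^2 - 2*z^2)/∂z = 4*y + 4*z
Assembling: d(omega) = (-2*x + 6*y) dx ∧ dy + (4*y + 4*z) dy ∧ dz.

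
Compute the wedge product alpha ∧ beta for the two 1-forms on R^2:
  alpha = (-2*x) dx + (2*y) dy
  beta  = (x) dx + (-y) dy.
alpha ∧ beta = 0

Distribute the wedge, using dx_i ∧ dx_j = -dx_j ∧ dx_i and dx_i ∧ dx_i = 0. For each pair (i, j) with i < j, the coefficient of dx_i ∧ dx_j in alpha ∧ beta is (alpha_i * beta_j - alpha_j * beta_i). Collecting: alpha ∧ beta = 0.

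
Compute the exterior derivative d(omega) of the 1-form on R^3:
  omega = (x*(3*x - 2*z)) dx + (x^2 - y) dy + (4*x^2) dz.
d(omega) = (2*x) dx ∧ dy + (10*x) dx ∧ dz

For a 1-form omega = sum_i f_i dx_i, the exterior derivative is
  d(omega) = sum_{i < j} (∂f_j/∂x_i - ∂f_i/∂x_j) dx_i ∧ dx_j.
  coefficient of dx ∧ dy: ∂f_2/∂x - ∂f_1/∂y = ∂(x^2 - y)/∂x - ∂(x*(3*x - 2*z))/∂y = 2*x
  coefficient of dx ∧ dz: ∂f_3/∂x - ∂f_1/∂z = ∂(4*x^2)/∂x - ∂(x*(3*x - 2*z))/∂z = 10*x
Assembling: d(omega) = (2*x) dx ∧ dy + (10*x) dx ∧ dz.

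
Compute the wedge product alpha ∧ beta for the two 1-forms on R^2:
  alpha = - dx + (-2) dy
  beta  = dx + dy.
alpha ∧ beta = (1) dx ∧ dy

Distribute the wedge, using dx_i ∧ dx_j = -dx_j ∧ dx_i and dx_i ∧ dx_i = 0. For each pair (i, j) with i < j, the coefficient of dx_i ∧ dx_j in alpha ∧ beta is (alpha_i * beta_j - alpha_j * beta_i). Collecting: alpha ∧ beta = (1) dx ∧ dy.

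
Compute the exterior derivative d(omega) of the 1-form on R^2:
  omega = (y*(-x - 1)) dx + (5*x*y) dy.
d(omega) = (x + 5*y + 1) dx ∧ dy

For a 1-form omega = sum_i f_i dx_i, the exterior derivative is
  d(omega) = sum_{i < j} (∂f_j/∂x_i - ∂f_i/∂x_j) dx_i ∧ dx_j.
  coefficient of dx ∧ dy: ∂f_2/∂x - ∂f_1/∂y = ∂(5*x*y)/∂x - ∂(y*(-x - 1))/∂y = x + 5*y + 1
Assembling: d(omega) = (x + 5*y + 1) dx ∧ dy.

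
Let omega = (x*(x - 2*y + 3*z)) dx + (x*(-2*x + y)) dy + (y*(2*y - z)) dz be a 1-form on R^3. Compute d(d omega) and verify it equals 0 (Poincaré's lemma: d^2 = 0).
d(d omega) = 0

Step 1: d omega = sum_{i<j} (∂f_j/∂x_i - ∂f_i/∂x_j) dx_i ∧ dx_j:
  coeff of dx ∧ dy: -2*x + y
  coeff of dx ∧ dz: -3*x
  coeff of dy ∧ dz: 4*y - z
Step 2: Apply d again to each 2-form coefficient. The only possible 3-form in R^3 is dx ∧ dy ∧ dz, with coefficient
  ∂(coeff of dy∧dz)/∂x - ∂(coeff of dx∧dz)/∂y + ∂(coeff of dx∧dy)/∂z
  = ∂/∂x (4*y - z) - ∂/∂y (-3*x) + ∂/∂z (-2*x + y).
Each of these terms simplifies to sums of mixed partials that cancel in pairs. The result is 0 (by equality of mixed partials for smooth functions — Schwarz / Clairaut).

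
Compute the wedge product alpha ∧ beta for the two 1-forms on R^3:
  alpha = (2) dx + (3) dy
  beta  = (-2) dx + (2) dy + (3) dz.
alpha ∧ beta = (10) dx ∧ dy + (6) dx ∧ dz + (9) dy ∧ dz

Distribute the wedge, using dx_i ∧ dx_j = -dx_j ∧ dx_i and dx_i ∧ dx_i = 0. For each pair (i, j) with i < j, the coefficient of dx_i ∧ dx_j in alpha ∧ beta is (alpha_i * beta_j - alpha_j * beta_i). Collecting: alpha ∧ beta = (10) dx ∧ dy + (6) dx ∧ dz + (9) dy ∧ dz.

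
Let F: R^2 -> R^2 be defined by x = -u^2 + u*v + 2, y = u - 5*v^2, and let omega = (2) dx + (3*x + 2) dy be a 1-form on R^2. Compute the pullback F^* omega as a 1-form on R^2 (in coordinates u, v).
F^* omega = (-3*u^2 + 3*u*v - 4*u + 2*v + 8) du + (30*u^2*v - 30*u*v^2 + 2*u - 80*v) dv

Using F^*(f dg) = (f ∘ F) d(g ∘ F), substitute each coordinate x_i by F_i(u, v) in f_i, and replace dx_i by d F_i = (∂F_i/∂u) du + (∂F_i/∂v) dv.
  For the x component: f_1(F) = 2; d F_1 = (-2*u + v) du + (u) dv
  For the y component: f_2(F) = -3*u^2 + 3*u*v + 8; d F_2 = (1) du + (-10*v) dv
Combining and collecting du, dv coefficients:
  coeff of du: -3*u^2 + 3*u*v - 4*u + 2*v + 8
  coeff of dv: 30*u^2*v - 30*u*v^2 + 2*u - 80*v
F^* omega = (-3*u^2 + 3*u*v - 4*u + 2*v + 8) du + (30*u^2*v - 30*u*v^2 + 2*u - 80*v) dv.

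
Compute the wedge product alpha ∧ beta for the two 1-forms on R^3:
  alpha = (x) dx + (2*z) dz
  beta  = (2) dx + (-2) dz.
alpha ∧ beta = (-2*x - 4*z) dx ∧ dz

Distribute the wedge, using dx_i ∧ dx_j = -dx_j ∧ dx_i and dx_i ∧ dx_i = 0. For each pair (i, j) with i < j, the coefficient of dx_i ∧ dx_j in alpha ∧ beta is (alpha_i * beta_j - alpha_j * beta_i). Collecting: alpha ∧ beta = (-2*x - 4*z) dx ∧ dz.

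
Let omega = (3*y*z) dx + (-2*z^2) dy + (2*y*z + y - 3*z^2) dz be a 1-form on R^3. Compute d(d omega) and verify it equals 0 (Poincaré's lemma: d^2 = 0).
d(d omega) = 0

Step 1: d omega = sum_{i<j} (∂f_j/∂x_i - ∂f_i/∂x_j) dx_i ∧ dx_j:
  coeff of dx ∧ dy: -3*z
  coeff of dx ∧ dz: -3*y
  coeff of dy ∧ dz: 6*z + 1
Step 2: Apply d again to each 2-form coefficient. The only possible 3-form in R^3 is dx ∧ dy ∧ dz, with coefficient
  ∂(coeff of dy∧dz)/∂x - ∂(coeff of dx∧dz)/∂y + ∂(coeff of dx∧dy)/∂z
  = ∂/∂x (6*z + 1) - ∂/∂y (-3*y) + ∂/∂z (-3*z).
Each of these terms simplifies to sums of mixed partials that cancel in pairs. The result is 0 (by equality of mixed partials for smooth functions — Schwarz / Clairaut).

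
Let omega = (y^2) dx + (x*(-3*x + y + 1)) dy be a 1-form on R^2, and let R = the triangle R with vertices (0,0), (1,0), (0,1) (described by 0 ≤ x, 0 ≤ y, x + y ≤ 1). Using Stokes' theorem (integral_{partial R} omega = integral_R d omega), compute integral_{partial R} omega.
integral_(partial R) omega = -2/3

Stokes: integral_partial_R omega = integral_R d omega with d omega = (∂Q/∂x - ∂P/∂y) dx ∧ dy.
  ∂Q/∂x = -6*x + y + 1
  ∂P/∂y = 2*y
  integrand = ∂Q/∂x - ∂P/∂y = -6*x - y + 1.
Integrating over R: integral_0^1 integral_0^{1-x} (-6*x - y + 1) dy dx = -2/3.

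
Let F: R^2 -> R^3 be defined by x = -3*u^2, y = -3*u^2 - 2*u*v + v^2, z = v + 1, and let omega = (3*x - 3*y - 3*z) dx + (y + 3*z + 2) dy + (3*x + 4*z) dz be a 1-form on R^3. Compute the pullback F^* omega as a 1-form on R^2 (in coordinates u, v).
F^* omega = (18*u^3 - 18*u^2*v + 16*u*v^2 - 12*u - 2*v^3 - 6*v^2 - 10*v) du + (6*u^3 - 2*u^2*v - 9*u^2 - 6*u*v^2 - 6*u*v - 10*u + 2*v^3 + 6*v^2 + 14*v + 4) dv

Using F^*(f dg) = (f ∘ F) d(g ∘ F), substitute each coordinate x_i by F_i(u, v) in f_i, and replace dx_i by d F_i = (∂F_i/∂u) du + (∂F_i/∂v) dv.
  For the x component: f_1(F) = 6*u*v - 3*v^2 - 3*v - 3; d F_1 = (-6*u) du + (0) dv
  For the y component: f_2(F) = -3*u^2 - 2*u*v + v^2 + 3*v + 5; d F_2 = (-6*u - 2*v) du + (-2*u + 2*v) dv
  For the z component: f_3(F) = -9*u^2 + 4*v + 4; d F_3 = (0) du + (1) dv
Combining and collecting du, dv coefficients:
  coeff of du: 18*u^3 - 18*u^2*v + 16*u*v^2 - 12*u - 2*v^3 - 6*v^2 - 10*v
  coeff of dv: 6*u^3 - 2*u^2*v - 9*u^2 - 6*u*v^2 - 6*u*v - 10*u + 2*v^3 + 6*v^2 + 14*v + 4
F^* omega = (18*u^3 - 18*u^2*v + 16*u*v^2 - 12*u - 2*v^3 - 6*v^2 - 10*v) du + (6*u^3 - 2*u^2*v - 9*u^2 - 6*u*v^2 - 6*u*v - 10*u + 2*v^3 + 6*v^2 + 14*v + 4) dv.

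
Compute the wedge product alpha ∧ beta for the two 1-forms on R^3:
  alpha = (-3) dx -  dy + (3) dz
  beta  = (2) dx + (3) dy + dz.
alpha ∧ beta = (-7) dx ∧ dy + (-9) dx ∧ dz + (-10) dy ∧ dz

Distribute the wedge, using dx_i ∧ dx_j = -dx_j ∧ dx_i and dx_i ∧ dx_i = 0. For each pair (i, j) with i < j, the coefficient of dx_i ∧ dx_j in alpha ∧ beta is (alpha_i * beta_j - alpha_j * beta_i). Collecting: alpha ∧ beta = (-7) dx ∧ dy + (-9) dx ∧ dz + (-10) dy ∧ dz.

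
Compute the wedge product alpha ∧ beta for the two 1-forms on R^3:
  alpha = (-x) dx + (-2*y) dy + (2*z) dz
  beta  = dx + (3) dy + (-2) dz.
alpha ∧ beta = (-3*x + 2*y) dx ∧ dy + (2*x - 2*z) dx ∧ dz + (4*y - 6*z) dy ∧ dz

Distribute the wedge, using dx_i ∧ dx_j = -dx_j ∧ dx_i and dx_i ∧ dx_i = 0. For each pair (i, j) with i < j, the coefficient of dx_i ∧ dx_j in alpha ∧ beta is (alpha_i * beta_j - alpha_j * beta_i). Collecting: alpha ∧ beta = (-3*x + 2*y) dx ∧ dy + (2*x - 2*z) dx ∧ dz + (4*y - 6*z) dy ∧ dz.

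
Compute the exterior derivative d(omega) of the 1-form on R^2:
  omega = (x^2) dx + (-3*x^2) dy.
d(omega) = (-6*x) dx ∧ dy

For a 1-form omega = sum_i f_i dx_i, the exterior derivative is
  d(omega) = sum_{i < j} (∂f_j/∂x_i - ∂f_i/∂x_j) dx_i ∧ dx_j.
  coefficient of dx ∧ dy: ∂f_2/∂x - ∂f_1/∂y = ∂(-3*x^2)/∂x - ∂(x^2)/∂y = -6*x
Assembling: d(omega) = (-6*x) dx ∧ dy.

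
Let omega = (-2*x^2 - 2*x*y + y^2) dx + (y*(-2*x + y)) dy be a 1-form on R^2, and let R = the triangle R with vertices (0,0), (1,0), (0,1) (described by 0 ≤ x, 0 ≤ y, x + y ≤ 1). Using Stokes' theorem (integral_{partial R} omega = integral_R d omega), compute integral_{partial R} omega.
integral_(partial R) omega = -1/3

Stokes: integral_partial_R omega = integral_R d omega with d omega = (∂Q/∂x - ∂P/∂y) dx ∧ dy.
  ∂Q/∂x = -2*y
  ∂P/∂y = -2*x + 2*y
  integrand = ∂Q/∂x - ∂P/∂y = 2*x - 4*y.
Integrating over R: integral_0^1 integral_0^{1-x} (2*x - 4*y) dy dx = -1/3.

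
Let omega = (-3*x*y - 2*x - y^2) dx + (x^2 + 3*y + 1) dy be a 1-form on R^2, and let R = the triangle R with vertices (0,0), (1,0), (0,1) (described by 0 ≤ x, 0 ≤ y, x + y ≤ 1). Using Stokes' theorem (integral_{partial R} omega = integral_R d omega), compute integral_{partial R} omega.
integral_(partial R) omega = 7/6

Stokes: integral_partial_R omega = integral_R d omega with d omega = (∂Q/∂x - ∂P/∂y) dx ∧ dy.
  ∂Q/∂x = 2*x
  ∂P/∂y = -3*x - 2*y
  integrand = ∂Q/∂x - ∂P/∂y = 5*x + 2*y.
Integrating over R: integral_0^1 integral_0^{1-x} (5*x + 2*y) dy dx = 7/6.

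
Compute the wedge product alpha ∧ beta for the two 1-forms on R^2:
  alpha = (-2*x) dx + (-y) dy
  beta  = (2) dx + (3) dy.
alpha ∧ beta = (-6*x + 2*y) dx ∧ dy

Distribute the wedge, using dx_i ∧ dx_j = -dx_j ∧ dx_i and dx_i ∧ dx_i = 0. For each pair (i, j) with i < j, the coefficient of dx_i ∧ dx_j in alpha ∧ beta is (alpha_i * beta_j - alpha_j * beta_i). Collecting: alpha ∧ beta = (-6*x + 2*y) dx ∧ dy.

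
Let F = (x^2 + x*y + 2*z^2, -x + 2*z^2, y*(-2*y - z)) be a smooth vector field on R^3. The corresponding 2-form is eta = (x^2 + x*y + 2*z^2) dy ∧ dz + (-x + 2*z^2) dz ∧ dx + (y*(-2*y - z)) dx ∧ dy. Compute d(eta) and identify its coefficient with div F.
d(eta) = (2*x) dx ∧ dy ∧ dz; div F = 2*x

For a 2-form in R^3 of the form above, applying d gives a 3-form with coefficient ∂P/∂x + ∂Q/∂y + ∂R/∂z:
  ∂P/∂x = 2*x + y
  ∂Q/∂y = 0
  ∂R/∂z = -y
Sum = 2*x, which is exactly div F.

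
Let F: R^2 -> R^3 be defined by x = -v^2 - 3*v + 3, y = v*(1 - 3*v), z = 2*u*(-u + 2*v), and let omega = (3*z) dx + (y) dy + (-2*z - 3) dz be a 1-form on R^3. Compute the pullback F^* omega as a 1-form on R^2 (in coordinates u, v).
F^* omega = (-16*u^3 + 48*u^2*v - 32*u*v^2 + 12*u - 12*v) du + (16*u^3 - 20*u^2*v + 18*u^2 - 24*u*v^2 - 36*u*v - 12*u + 18*v^3 - 9*v^2 + v) dv

Using F^*(f dg) = (f ∘ F) d(g ∘ F), substitute each coordinate x_i by F_i(u, v) in f_i, and replace dx_i by d F_i = (∂F_i/∂u) du + (∂F_i/∂v) dv.
  For the x component: f_1(F) = 6*u*(-u + 2*v); d F_1 = (0) du + (-2*v - 3) dv
  For the y component: f_2(F) = v*(1 - 3*v); d F_2 = (0) du + (1 - 6*v) dv
  For the z component: f_3(F) = 4*u^2 - 8*u*v - 3; d F_3 = (-4*u + 4*v) du + (4*u) dv
Combining and collecting du, dv coefficients:
  coeff of du: -16*u^3 + 48*u^2*v - 32*u*v^2 + 12*u - 12*v
  coeff of dv: 16*u^3 - 20*u^2*v + 18*u^2 - 24*u*v^2 - 36*u*v - 12*u + 18*v^3 - 9*v^2 + v
F^* omega = (-16*u^3 + 48*u^2*v - 32*u*v^2 + 12*u - 12*v) du + (16*u^3 - 20*u^2*v + 18*u^2 - 24*u*v^2 - 36*u*v - 12*u + 18*v^3 - 9*v^2 + v) dv.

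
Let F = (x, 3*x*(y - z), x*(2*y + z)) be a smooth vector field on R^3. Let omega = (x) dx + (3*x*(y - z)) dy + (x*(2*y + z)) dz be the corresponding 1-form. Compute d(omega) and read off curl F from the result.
d(omega) = (5*x) dy ∧ dz + (-2*y - z) dz ∧ dx + (3*y - 3*z) dx ∧ dy; curl F = (5*x, -2*y - z, 3*y - 3*z)

d omega = sum_{i<j} (∂f_j/∂x_i - ∂f_i/∂x_j) dx_i ∧ dx_j. Under the identification (dy ∧ dz, dz ∧ dx, dx ∧ dy) ↔ (e_x, e_y, e_z), the coefficients are exactly the components of curl F. Compute:
  ∂R/∂y - ∂Q/∂z = (2*x) - (-3*x) = 5*x
  ∂P/∂z - ∂R/∂x = (0) - (2*y + z) = -2*y - z
  ∂Q/∂x - ∂P/∂y = (3*y - 3*z) - (0) = 3*y - 3*z.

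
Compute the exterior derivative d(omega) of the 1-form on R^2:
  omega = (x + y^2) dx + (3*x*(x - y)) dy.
d(omega) = (6*x - 5*y) dx ∧ dy

For a 1-form omega = sum_i f_i dx_i, the exterior derivative is
  d(omega) = sum_{i < j} (∂f_j/∂x_i - ∂f_i/∂x_j) dx_i ∧ dx_j.
  coefficient of dx ∧ dy: ∂f_2/∂x - ∂f_1/∂y = ∂(3*x*(x - y))/∂x - ∂(x + y^2)/∂y = 6*x - 5*y
Assembling: d(omega) = (6*x - 5*y) dx ∧ dy.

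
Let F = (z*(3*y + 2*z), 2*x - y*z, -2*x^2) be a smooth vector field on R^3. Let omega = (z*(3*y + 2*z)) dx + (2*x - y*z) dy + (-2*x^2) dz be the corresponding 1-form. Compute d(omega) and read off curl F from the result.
d(omega) = (y) dy ∧ dz + (4*x + 3*y + 4*z) dz ∧ dx + (2 - 3*z) dx ∧ dy; curl F = (y, 4*x + 3*y + 4*z, 2 - 3*z)

d omega = sum_{i<j} (∂f_j/∂x_i - ∂f_i/∂x_j) dx_i ∧ dx_j. Under the identification (dy ∧ dz, dz ∧ dx, dx ∧ dy) ↔ (e_x, e_y, e_z), the coefficients are exactly the components of curl F. Compute:
  ∂R/∂y - ∂Q/∂z = (0) - (-y) = y
  ∂P/∂z - ∂R/∂x = (3*y + 4*z) - (-4*x) = 4*x + 3*y + 4*z
  ∂Q/∂x - ∂P/∂y = (2) - (3*z) = 2 - 3*z.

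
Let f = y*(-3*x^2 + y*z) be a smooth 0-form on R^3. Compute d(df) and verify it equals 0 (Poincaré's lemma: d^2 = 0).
d(df) = 0

Step 1: df = sum_i (∂f/∂x_i) dx_i = (-6*x*y) dx + (-3*x^2 + 2*y*z) dy + (y^2) dz.
Step 2: Apply d again. Using the 1-form formula, the coefficient of dx ∧ dy in d(df) is ∂^2 f/∂x ∂y - ∂^2 f/∂y ∂x = (-6*x) - (-6*x) = 0 (equality of mixed partials for smooth f).
Similarly for dx ∧ dz and dy ∧ dz — all coefficients vanish. So d(df) = 0.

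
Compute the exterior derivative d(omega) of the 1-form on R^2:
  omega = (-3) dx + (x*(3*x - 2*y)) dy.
d(omega) = (6*x - 2*y) dx ∧ dy

For a 1-form omega = sum_i f_i dx_i, the exterior derivative is
  d(omega) = sum_{i < j} (∂f_j/∂x_i - ∂f_i/∂x_j) dx_i ∧ dx_j.
  coefficient of dx ∧ dy: ∂f_2/∂x - ∂f_1/∂y = ∂(x*(3*x - 2*y))/∂x - ∂(-3)/∂y = 6*x - 2*y
Assembling: d(omega) = (6*x - 2*y) dx ∧ dy.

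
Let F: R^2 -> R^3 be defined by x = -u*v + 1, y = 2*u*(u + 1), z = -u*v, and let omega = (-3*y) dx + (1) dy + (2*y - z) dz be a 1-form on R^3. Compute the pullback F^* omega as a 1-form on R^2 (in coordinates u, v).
F^* omega = (2*u^2*v - u*v^2 + 2*u*v + 4*u + 2) du + (u^2*(2*u - v + 2)) dv

Using F^*(f dg) = (f ∘ F) d(g ∘ F), substitute each coordinate x_i by F_i(u, v) in f_i, and replace dx_i by d F_i = (∂F_i/∂u) du + (∂F_i/∂v) dv.
  For the x component: f_1(F) = 6*u*(-u - 1); d F_1 = (-v) du + (-u) dv
  For the y component: f_2(F) = 1; d F_2 = (4*u + 2) du + (0) dv
  For the z component: f_3(F) = u*(4*u + v + 4); d F_3 = (-v) du + (-u) dv
Combining and collecting du, dv coefficients:
  coeff of du: 2*u^2*v - u*v^2 + 2*u*v + 4*u + 2
  coeff of dv: u^2*(2*u - v + 2)
F^* omega = (2*u^2*v - u*v^2 + 2*u*v + 4*u + 2) du + (u^2*(2*u - v + 2)) dv.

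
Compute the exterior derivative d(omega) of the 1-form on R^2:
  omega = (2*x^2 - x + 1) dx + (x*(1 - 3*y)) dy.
d(omega) = (1 - 3*y) dx ∧ dy

For a 1-form omega = sum_i f_i dx_i, the exterior derivative is
  d(omega) = sum_{i < j} (∂f_j/∂x_i - ∂f_i/∂x_j) dx_i ∧ dx_j.
  coefficient of dx ∧ dy: ∂f_2/∂x - ∂f_1/∂y = ∂(x*(1 - 3*y))/∂x - ∂(2*x^2 - x + 1)/∂y = 1 - 3*y
Assembling: d(omega) = (1 - 3*y) dx ∧ dy.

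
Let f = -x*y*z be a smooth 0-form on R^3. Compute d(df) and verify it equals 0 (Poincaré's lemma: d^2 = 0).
d(df) = 0

Step 1: df = sum_i (∂f/∂x_i) dx_i = (-y*z) dx + (-x*z) dy + (-x*y) dz.
Step 2: Apply d again. Using the 1-form formula, the coefficient of dx ∧ dy in d(df) is ∂^2 f/∂x ∂y - ∂^2 f/∂y ∂x = (-z) - (-z) = 0 (equality of mixed partials for smooth f).
Similarly for dx ∧ dz and dy ∧ dz — all coefficients vanish. So d(df) = 0.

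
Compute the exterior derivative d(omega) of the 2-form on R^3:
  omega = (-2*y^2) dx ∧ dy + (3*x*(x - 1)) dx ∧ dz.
d(omega) = 0

For a 2-form omega = sum_{i<j} g_{ij} dx_i ∧ dx_j, the exterior derivative is
  d(omega) = sum_{i<j} d(g_{ij}) ∧ dx_i ∧ dx_j = sum_{i<j, k} (∂g_{ij}/∂x_k) dx_k ∧ dx_i ∧ dx_j.
Expand each term, using dx_k ∧ dx_i ∧ dx_j = sgn(permutation) dx_{(a)} ∧ dx_{(b)} ∧ dx_{(c)} with (a < b < c) sorted:

Collecting like 3-forms: d(omega) = 0.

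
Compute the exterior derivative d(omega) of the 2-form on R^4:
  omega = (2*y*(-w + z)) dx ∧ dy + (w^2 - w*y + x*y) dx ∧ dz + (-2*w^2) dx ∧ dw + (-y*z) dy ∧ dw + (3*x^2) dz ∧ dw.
d(omega) = (w - x + 2*y) dx ∧ dy ∧ dz + (-2*y) dx ∧ dy ∧ dw + (2*w + 6*x - y) dx ∧ dz ∧ dw + (y) dy ∧ dz ∧ dw

For a 2-form omega = sum_{i<j} g_{ij} dx_i ∧ dx_j, the exterior derivative is
  d(omega) = sum_{i<j} d(g_{ij}) ∧ dx_i ∧ dx_j = sum_{i<j, k} (∂g_{ij}/∂x_k) dx_k ∧ dx_i ∧ dx_j.
Expand each term, using dx_k ∧ dx_i ∧ dx_j = sgn(permutation) dx_{(a)} ∧ dx_{(b)} ∧ dx_{(c)} with (a < b < c) sorted:
  d(2*y*(-w + z)) includes (∂/∂z)(2*y*(-w + z)) dz = (2*y) dz, which multiplied by dx ∧ dy gives (2*y) dx ∧ dy ∧ dz
  d(2*y*(-w + z)) includes (∂/∂w)(2*y*(-w + z)) dw = (-2*y) dw, which multiplied by dx ∧ dy gives (-2*y) dx ∧ dy ∧ dw
  d(w^2 - w*y + x*y) includes (∂/∂y)(w^2 - w*y + x*y) dy = (-w + x) dy, which multiplied by dx ∧ dz gives (w - x) dx ∧ dy ∧ dz
  d(w^2 - w*y + x*y) includes (∂/∂w)(w^2 - w*y + x*y) dw = (2*w - y) dw, which multiplied by dx ∧ dz gives (2*w - y) dx ∧ dz ∧ dw
  d(-y*z) includes (∂/∂z)(-y*z) dz = (-y) dz, which multiplied by dy ∧ dw gives (y) dy ∧ dz ∧ dw
  d(3*x^2) includes (∂/∂x)(3*x^2) dx = (6*x) dx, which multiplied by dz ∧ dw gives (6*x) dx ∧ dz ∧ dw
Collecting like 3-forms: d(omega) = (w - x + 2*y) dx ∧ dy ∧ dz + (-2*y) dx ∧ dy ∧ dw + (2*w + 6*x - y) dx ∧ dz ∧ dw + (y) dy ∧ dz ∧ dw.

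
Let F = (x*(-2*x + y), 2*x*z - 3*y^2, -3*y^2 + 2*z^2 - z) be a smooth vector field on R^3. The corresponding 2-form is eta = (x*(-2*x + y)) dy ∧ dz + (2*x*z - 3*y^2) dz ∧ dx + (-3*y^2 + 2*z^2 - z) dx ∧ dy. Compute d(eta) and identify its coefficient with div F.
d(eta) = (-4*x - 5*y + 4*z - 1) dx ∧ dy ∧ dz; div F = -4*x - 5*y + 4*z - 1

For a 2-form in R^3 of the form above, applying d gives a 3-form with coefficient ∂P/∂x + ∂Q/∂y + ∂R/∂z:
  ∂P/∂x = -4*x + y
  ∂Q/∂y = -6*y
  ∂R/∂z = 4*z - 1
Sum = -4*x - 5*y + 4*z - 1, which is exactly div F.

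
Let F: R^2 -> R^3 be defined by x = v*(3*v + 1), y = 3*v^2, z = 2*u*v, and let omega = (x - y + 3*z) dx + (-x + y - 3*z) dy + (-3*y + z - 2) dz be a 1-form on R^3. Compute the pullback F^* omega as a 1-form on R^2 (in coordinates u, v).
F^* omega = (2*v*(2*u*v - 9*v^2 - 2)) du + (4*u^2*v - 18*u*v^2 + 6*u*v - 4*u + v) dv

Using F^*(f dg) = (f ∘ F) d(g ∘ F), substitute each coordinate x_i by F_i(u, v) in f_i, and replace dx_i by d F_i = (∂F_i/∂u) du + (∂F_i/∂v) dv.
  For the x component: f_1(F) = v*(6*u + 1); d F_1 = (0) du + (6*v + 1) dv
  For the y component: f_2(F) = v*(-6*u - 1); d F_2 = (0) du + (6*v) dv
  For the z component: f_3(F) = 2*u*v - 9*v^2 - 2; d F_3 = (2*v) du + (2*u) dv
Combining and collecting du, dv coefficients:
  coeff of du: 2*v*(2*u*v - 9*v^2 - 2)
  coeff of dv: 4*u^2*v - 18*u*v^2 + 6*u*v - 4*u + v
F^* omega = (2*v*(2*u*v - 9*v^2 - 2)) du + (4*u^2*v - 18*u*v^2 + 6*u*v - 4*u + v) dv.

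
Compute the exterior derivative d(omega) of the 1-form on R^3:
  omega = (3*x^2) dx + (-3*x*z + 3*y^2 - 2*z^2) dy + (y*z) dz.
d(omega) = (-3*z) dx ∧ dy + (3*x + 5*z) dy ∧ dz

For a 1-form omega = sum_i f_i dx_i, the exterior derivative is
  d(omega) = sum_{i < j} (∂f_j/∂x_i - ∂f_i/∂x_j) dx_i ∧ dx_j.
  coefficient of dx ∧ dy: ∂f_2/∂x - ∂f_1/∂y = ∂(-3*x*z + 3*y^2 - 2*z^2)/∂x - ∂(3*x^2)/∂y = -3*z
  coefficient of dy ∧ dz: ∂f_3/∂y - ∂f_2/∂z = ∂(y*z)/∂y - ∂(-3*x*z + 3*y^2 - 2*z^2)/∂z = 3*x + 5*z
Assembling: d(omega) = (-3*z) dx ∧ dy + (3*x + 5*z) dy ∧ dz.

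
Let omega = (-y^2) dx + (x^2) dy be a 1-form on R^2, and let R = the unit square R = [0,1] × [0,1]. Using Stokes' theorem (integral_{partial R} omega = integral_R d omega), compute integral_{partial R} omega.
integral_(partial R) omega = 2

Stokes: integral_partial_R omega = integral_R d omega with d omega = (∂Q/∂x - ∂P/∂y) dx ∧ dy.
  ∂Q/∂x = 2*x
  ∂P/∂y = -2*y
  integrand = ∂Q/∂x - ∂P/∂y = 2*x + 2*y.
Integrating over R: integral_0^1 integral_0^1 (2*x + 2*y) dx dy = 2.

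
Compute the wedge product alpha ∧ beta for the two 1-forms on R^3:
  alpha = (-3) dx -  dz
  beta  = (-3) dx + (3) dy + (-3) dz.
alpha ∧ beta = (-9) dx ∧ dy + (6) dx ∧ dz + (3) dy ∧ dz

Distribute the wedge, using dx_i ∧ dx_j = -dx_j ∧ dx_i and dx_i ∧ dx_i = 0. For each pair (i, j) with i < j, the coefficient of dx_i ∧ dx_j in alpha ∧ beta is (alpha_i * beta_j - alpha_j * beta_i). Collecting: alpha ∧ beta = (-9) dx ∧ dy + (6) dx ∧ dz + (3) dy ∧ dz.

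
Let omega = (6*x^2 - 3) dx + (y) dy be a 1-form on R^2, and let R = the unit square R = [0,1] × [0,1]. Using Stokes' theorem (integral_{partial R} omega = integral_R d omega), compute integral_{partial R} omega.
integral_(partial R) omega = 0

Stokes: integral_partial_R omega = integral_R d omega with d omega = (∂Q/∂x - ∂P/∂y) dx ∧ dy.
  ∂Q/∂x = 0
  ∂P/∂y = 0
  integrand = ∂Q/∂x - ∂P/∂y = 0.
Integrating over R: integral_0^1 integral_0^1 (0) dx dy = 0.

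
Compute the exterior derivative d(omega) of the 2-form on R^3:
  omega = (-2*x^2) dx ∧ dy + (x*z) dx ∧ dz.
d(omega) = 0

For a 2-form omega = sum_{i<j} g_{ij} dx_i ∧ dx_j, the exterior derivative is
  d(omega) = sum_{i<j} d(g_{ij}) ∧ dx_i ∧ dx_j = sum_{i<j, k} (∂g_{ij}/∂x_k) dx_k ∧ dx_i ∧ dx_j.
Expand each term, using dx_k ∧ dx_i ∧ dx_j = sgn(permutation) dx_{(a)} ∧ dx_{(b)} ∧ dx_{(c)} with (a < b < c) sorted:

Collecting like 3-forms: d(omega) = 0.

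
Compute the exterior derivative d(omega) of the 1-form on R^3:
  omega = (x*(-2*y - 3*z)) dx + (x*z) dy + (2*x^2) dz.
d(omega) = (2*x + z) dx ∧ dy + (7*x) dx ∧ dz + (-x) dy ∧ dz

For a 1-form omega = sum_i f_i dx_i, the exterior derivative is
  d(omega) = sum_{i < j} (∂f_j/∂x_i - ∂f_i/∂x_j) dx_i ∧ dx_j.
  coefficient of dx ∧ dy: ∂f_2/∂x - ∂f_1/∂y = ∂(x*z)/∂x - ∂(x*(-2*y - 3*z))/∂y = 2*x + z
  coefficient of dx ∧ dz: ∂f_3/∂x - ∂f_1/∂z = ∂(2*x^2)/∂x - ∂(x*(-2*y - 3*z))/∂z = 7*x
  coefficient of dy ∧ dz: ∂f_3/∂y - ∂f_2/∂z = ∂(2*x^2)/∂y - ∂(x*z)/∂z = -x
Assembling: d(omega) = (2*x + z) dx ∧ dy + (7*x) dx ∧ dz + (-x) dy ∧ dz.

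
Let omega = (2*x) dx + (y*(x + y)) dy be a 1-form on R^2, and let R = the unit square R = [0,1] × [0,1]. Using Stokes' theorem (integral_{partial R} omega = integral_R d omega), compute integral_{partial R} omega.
integral_(partial R) omega = 1/2

Stokes: integral_partial_R omega = integral_R d omega with d omega = (∂Q/∂x - ∂P/∂y) dx ∧ dy.
  ∂Q/∂x = y
  ∂P/∂y = 0
  integrand = ∂Q/∂x - ∂P/∂y = y.
Integrating over R: integral_0^1 integral_0^1 (y) dx dy = 1/2.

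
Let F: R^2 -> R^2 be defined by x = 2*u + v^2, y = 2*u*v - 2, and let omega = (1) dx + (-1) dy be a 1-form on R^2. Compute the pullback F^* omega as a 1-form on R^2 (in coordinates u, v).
F^* omega = (2 - 2*v) du + (-2*u + 2*v) dv

Using F^*(f dg) = (f ∘ F) d(g ∘ F), substitute each coordinate x_i by F_i(u, v) in f_i, and replace dx_i by d F_i = (∂F_i/∂u) du + (∂F_i/∂v) dv.
  For the x component: f_1(F) = 1; d F_1 = (2) du + (2*v) dv
  For the y component: f_2(F) = -1; d F_2 = (2*v) du + (2*u) dv
Combining and collecting du, dv coefficients:
  coeff of du: 2 - 2*v
  coeff of dv: -2*u + 2*v
F^* omega = (2 - 2*v) du + (-2*u + 2*v) dv.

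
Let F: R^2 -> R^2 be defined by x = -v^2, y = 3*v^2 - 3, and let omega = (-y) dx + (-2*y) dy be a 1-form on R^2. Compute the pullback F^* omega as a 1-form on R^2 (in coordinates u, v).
F^* omega = (30*v*(1 - v^2)) dv

Using F^*(f dg) = (f ∘ F) d(g ∘ F), substitute each coordinate x_i by F_i(u, v) in f_i, and replace dx_i by d F_i = (∂F_i/∂u) du + (∂F_i/∂v) dv.
  For the x component: f_1(F) = 3 - 3*v^2; d F_1 = (0) du + (-2*v) dv
  For the y component: f_2(F) = 6 - 6*v^2; d F_2 = (0) du + (6*v) dv
Combining and collecting du, dv coefficients:
  coeff of du: 0
  coeff of dv: 30*v*(1 - v^2)
F^* omega = (30*v*(1 - v^2)) dv.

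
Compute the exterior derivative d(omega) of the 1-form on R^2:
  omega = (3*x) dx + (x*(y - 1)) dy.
d(omega) = (y - 1) dx ∧ dy

For a 1-form omega = sum_i f_i dx_i, the exterior derivative is
  d(omega) = sum_{i < j} (∂f_j/∂x_i - ∂f_i/∂x_j) dx_i ∧ dx_j.
  coefficient of dx ∧ dy: ∂f_2/∂x - ∂f_1/∂y = ∂(x*(y - 1))/∂x - ∂(3*x)/∂y = y - 1
Assembling: d(omega) = (y - 1) dx ∧ dy.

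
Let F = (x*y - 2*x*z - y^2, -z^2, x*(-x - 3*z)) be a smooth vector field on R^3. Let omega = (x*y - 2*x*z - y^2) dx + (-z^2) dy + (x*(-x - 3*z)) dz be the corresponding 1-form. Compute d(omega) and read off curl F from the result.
d(omega) = (2*z) dy ∧ dz + (3*z) dz ∧ dx + (-x + 2*y) dx ∧ dy; curl F = (2*z, 3*z, -x + 2*y)

d omega = sum_{i<j} (∂f_j/∂x_i - ∂f_i/∂x_j) dx_i ∧ dx_j. Under the identification (dy ∧ dz, dz ∧ dx, dx ∧ dy) ↔ (e_x, e_y, e_z), the coefficients are exactly the components of curl F. Compute:
  ∂R/∂y - ∂Q/∂z = (0) - (-2*z) = 2*z
  ∂P/∂z - ∂R/∂x = (-2*x) - (-2*x - 3*z) = 3*z
  ∂Q/∂x - ∂P/∂y = (0) - (x - 2*y) = -x + 2*y.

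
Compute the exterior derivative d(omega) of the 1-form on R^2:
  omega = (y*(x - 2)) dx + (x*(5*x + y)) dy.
d(omega) = (9*x + y + 2) dx ∧ dy

For a 1-form omega = sum_i f_i dx_i, the exterior derivative is
  d(omega) = sum_{i < j} (∂f_j/∂x_i - ∂f_i/∂x_j) dx_i ∧ dx_j.
  coefficient of dx ∧ dy: ∂f_2/∂x - ∂f_1/∂y = ∂(x*(5*x + y))/∂x - ∂(y*(x - 2))/∂y = 9*x + y + 2
Assembling: d(omega) = (9*x + y + 2) dx ∧ dy.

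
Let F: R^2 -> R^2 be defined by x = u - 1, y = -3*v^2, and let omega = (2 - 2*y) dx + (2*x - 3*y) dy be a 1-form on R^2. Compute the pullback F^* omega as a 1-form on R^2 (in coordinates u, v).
F^* omega = (6*v^2 + 2) du + (6*v*(-2*u - 9*v^2 + 2)) dv

Using F^*(f dg) = (f ∘ F) d(g ∘ F), substitute each coordinate x_i by F_i(u, v) in f_i, and replace dx_i by d F_i = (∂F_i/∂u) du + (∂F_i/∂v) dv.
  For the x component: f_1(F) = 6*v^2 + 2; d F_1 = (1) du + (0) dv
  For the y component: f_2(F) = 2*u + 9*v^2 - 2; d F_2 = (0) du + (-6*v) dv
Combining and collecting du, dv coefficients:
  coeff of du: 6*v^2 + 2
  coeff of dv: 6*v*(-2*u - 9*v^2 + 2)
F^* omega = (6*v^2 + 2) du + (6*v*(-2*u - 9*v^2 + 2)) dv.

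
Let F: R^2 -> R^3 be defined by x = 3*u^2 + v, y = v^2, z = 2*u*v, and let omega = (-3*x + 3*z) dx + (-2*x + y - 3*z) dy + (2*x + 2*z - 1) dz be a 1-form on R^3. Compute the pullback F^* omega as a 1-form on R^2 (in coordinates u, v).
F^* omega = (-54*u^3 + 48*u^2*v + 8*u*v^2 - 18*u*v + 4*v^2 - 2*v) du + (12*u^3 - 4*u^2*v - 9*u^2 - 12*u*v^2 + 10*u*v - 2*u + 2*v^3 - 4*v^2 - 3*v) dv

Using F^*(f dg) = (f ∘ F) d(g ∘ F), substitute each coordinate x_i by F_i(u, v) in f_i, and replace dx_i by d F_i = (∂F_i/∂u) du + (∂F_i/∂v) dv.
  For the x component: f_1(F) = -9*u^2 + 6*u*v - 3*v; d F_1 = (6*u) du + (1) dv
  For the y component: f_2(F) = -6*u^2 - 6*u*v + v^2 - 2*v; d F_2 = (0) du + (2*v) dv
  For the z component: f_3(F) = 6*u^2 + 4*u*v + 2*v - 1; d F_3 = (2*v) du + (2*u) dv
Combining and collecting du, dv coefficients:
  coeff of du: -54*u^3 + 48*u^2*v + 8*u*v^2 - 18*u*v + 4*v^2 - 2*v
  coeff of dv: 12*u^3 - 4*u^2*v - 9*u^2 - 12*u*v^2 + 10*u*v - 2*u + 2*v^3 - 4*v^2 - 3*v
F^* omega = (-54*u^3 + 48*u^2*v + 8*u*v^2 - 18*u*v + 4*v^2 - 2*v) du + (12*u^3 - 4*u^2*v - 9*u^2 - 12*u*v^2 + 10*u*v - 2*u + 2*v^3 - 4*v^2 - 3*v) dv.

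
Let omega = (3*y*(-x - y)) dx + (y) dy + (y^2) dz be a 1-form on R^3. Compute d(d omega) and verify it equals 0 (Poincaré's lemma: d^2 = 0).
d(d omega) = 0

Step 1: d omega = sum_{i<j} (∂f_j/∂x_i - ∂f_i/∂x_j) dx_i ∧ dx_j:
  coeff of dx ∧ dy: 3*x + 6*y
  coeff of dx ∧ dz: 0
  coeff of dy ∧ dz: 2*y
Step 2: Apply d again to each 2-form coefficient. The only possible 3-form in R^3 is dx ∧ dy ∧ dz, with coefficient
  ∂(coeff of dy∧dz)/∂x - ∂(coeff of dx∧dz)/∂y + ∂(coeff of dx∧dy)/∂z
  = ∂/∂x (2*y) - ∂/∂y (0) + ∂/∂z (3*x + 6*y).
Each of these terms simplifies to sums of mixed partials that cancel in pairs. The result is 0 (by equality of mixed partials for smooth functions — Schwarz / Clairaut).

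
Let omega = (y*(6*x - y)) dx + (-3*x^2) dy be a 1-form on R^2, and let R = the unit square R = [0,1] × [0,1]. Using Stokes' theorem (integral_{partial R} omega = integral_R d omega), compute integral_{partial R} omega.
integral_(partial R) omega = -5

Stokes: integral_partial_R omega = integral_R d omega with d omega = (∂Q/∂x - ∂P/∂y) dx ∧ dy.
  ∂Q/∂x = -6*x
  ∂P/∂y = 6*x - 2*y
  integrand = ∂Q/∂x - ∂P/∂y = -12*x + 2*y.
Integrating over R: integral_0^1 integral_0^1 (-12*x + 2*y) dx dy = -5.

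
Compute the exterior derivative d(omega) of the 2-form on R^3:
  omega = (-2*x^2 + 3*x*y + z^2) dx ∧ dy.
d(omega) = (2*z) dx ∧ dy ∧ dz

For a 2-form omega = sum_{i<j} g_{ij} dx_i ∧ dx_j, the exterior derivative is
  d(omega) = sum_{i<j} d(g_{ij}) ∧ dx_i ∧ dx_j = sum_{i<j, k} (∂g_{ij}/∂x_k) dx_k ∧ dx_i ∧ dx_j.
Expand each term, using dx_k ∧ dx_i ∧ dx_j = sgn(permutation) dx_{(a)} ∧ dx_{(b)} ∧ dx_{(c)} with (a < b < c) sorted:
  d(-2*x^2 + 3*x*y + z^2) includes (∂/∂z)(-2*x^2 + 3*x*y + z^2) dz = (2*z) dz, which multiplied by dx ∧ dy gives (2*z) dx ∧ dy ∧ dz
Collecting like 3-forms: d(omega) = (2*z) dx ∧ dy ∧ dz.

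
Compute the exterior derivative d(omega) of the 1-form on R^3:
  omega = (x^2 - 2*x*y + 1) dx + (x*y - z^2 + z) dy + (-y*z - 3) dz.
d(omega) = (2*x + y) dx ∧ dy + (z - 1) dy ∧ dz

For a 1-form omega = sum_i f_i dx_i, the exterior derivative is
  d(omega) = sum_{i < j} (∂f_j/∂x_i - ∂f_i/∂x_j) dx_i ∧ dx_j.
  coefficient of dx ∧ dy: ∂f_2/∂x - ∂f_1/∂y = ∂(x*y - z^2 + z)/∂x - ∂(x^2 - 2*x*y + 1)/∂y = 2*x + y
  coefficient of dy ∧ dz: ∂f_3/∂y - ∂f_2/∂z = ∂(-y*z - 3)/∂y - ∂(x*y - z^2 + z)/∂z = z - 1
Assembling: d(omega) = (2*x + y) dx ∧ dy + (z - 1) dy ∧ dz.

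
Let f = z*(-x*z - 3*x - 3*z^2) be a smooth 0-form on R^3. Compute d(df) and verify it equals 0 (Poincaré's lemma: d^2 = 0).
d(df) = 0

Step 1: df = sum_i (∂f/∂x_i) dx_i = (z*(-z - 3)) dx + (0) dy + (-2*x*z - 3*x - 9*z^2) dz.
Step 2: Apply d again. Using the 1-form formula, the coefficient of dx ∧ dy in d(df) is ∂^2 f/∂x ∂y - ∂^2 f/∂y ∂x = (0) - (0) = 0 (equality of mixed partials for smooth f).
Similarly for dx ∧ dz and dy ∧ dz — all coefficients vanish. So d(df) = 0.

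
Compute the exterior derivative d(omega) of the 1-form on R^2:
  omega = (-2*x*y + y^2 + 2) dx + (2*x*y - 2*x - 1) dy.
d(omega) = (2*x - 2) dx ∧ dy

For a 1-form omega = sum_i f_i dx_i, the exterior derivative is
  d(omega) = sum_{i < j} (∂f_j/∂x_i - ∂f_i/∂x_j) dx_i ∧ dx_j.
  coefficient of dx ∧ dy: ∂f_2/∂x - ∂f_1/∂y = ∂(2*x*y - 2*x - 1)/∂x - ∂(-2*x*y + y^2 + 2)/∂y = 2*x - 2
Assembling: d(omega) = (2*x - 2) dx ∧ dy.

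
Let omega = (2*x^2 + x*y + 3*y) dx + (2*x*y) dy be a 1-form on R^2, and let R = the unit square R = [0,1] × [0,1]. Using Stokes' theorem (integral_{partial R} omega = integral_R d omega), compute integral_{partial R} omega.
integral_(partial R) omega = -5/2

Stokes: integral_partial_R omega = integral_R d omega with d omega = (∂Q/∂x - ∂P/∂y) dx ∧ dy.
  ∂Q/∂x = 2*y
  ∂P/∂y = x + 3
  integrand = ∂Q/∂x - ∂P/∂y = -x + 2*y - 3.
Integrating over R: integral_0^1 integral_0^1 (-x + 2*y - 3) dx dy = -5/2.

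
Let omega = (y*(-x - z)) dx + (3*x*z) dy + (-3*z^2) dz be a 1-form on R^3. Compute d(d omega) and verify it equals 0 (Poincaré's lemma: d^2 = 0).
d(d omega) = 0

Step 1: d omega = sum_{i<j} (∂f_j/∂x_i - ∂f_i/∂x_j) dx_i ∧ dx_j:
  coeff of dx ∧ dy: x + 4*z
  coeff of dx ∧ dz: y
  coeff of dy ∧ dz: -3*x
Step 2: Apply d again to each 2-form coefficient. The only possible 3-form in R^3 is dx ∧ dy ∧ dz, with coefficient
  ∂(coeff of dy∧dz)/∂x - ∂(coeff of dx∧dz)/∂y + ∂(coeff of dx∧dy)/∂z
  = ∂/∂x (-3*x) - ∂/∂y (y) + ∂/∂z (x + 4*z).
Each of these terms simplifies to sums of mixed partials that cancel in pairs. The result is 0 (by equality of mixed partials for smooth functions — Schwarz / Clairaut).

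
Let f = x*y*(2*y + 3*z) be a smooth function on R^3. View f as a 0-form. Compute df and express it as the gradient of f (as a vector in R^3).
df = (y*(2*y + 3*z)) dx + (x*(4*y + 3*z)) dy + (3*x*y) dz; grad f = (y*(2*y + 3*z), x*(4*y + 3*z), 3*x*y)

For a 0-form f, d f = (∂f/∂x) dx + (∂f/∂y) dy + (∂f/∂z) dz. The components of the vector representation are exactly the entries of grad f in Cartesian coordinates:
  ∂f/∂x = y*(2*y + 3*z)
  ∂f/∂y = x*(4*y + 3*z)
  ∂f/∂z = 3*x*y.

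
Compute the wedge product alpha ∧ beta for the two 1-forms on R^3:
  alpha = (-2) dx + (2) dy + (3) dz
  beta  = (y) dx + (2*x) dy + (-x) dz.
alpha ∧ beta = (-4*x - 2*y) dx ∧ dy + (2*x - 3*y) dx ∧ dz + (-8*x) dy ∧ dz

Distribute the wedge, using dx_i ∧ dx_j = -dx_j ∧ dx_i and dx_i ∧ dx_i = 0. For each pair (i, j) with i < j, the coefficient of dx_i ∧ dx_j in alpha ∧ beta is (alpha_i * beta_j - alpha_j * beta_i). Collecting: alpha ∧ beta = (-4*x - 2*y) dx ∧ dy + (2*x - 3*y) dx ∧ dz + (-8*x) dy ∧ dz.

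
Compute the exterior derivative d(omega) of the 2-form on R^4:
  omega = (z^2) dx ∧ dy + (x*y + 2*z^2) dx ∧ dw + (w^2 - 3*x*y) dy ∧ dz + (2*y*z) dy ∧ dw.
d(omega) = (-3*y + 2*z) dx ∧ dy ∧ dz + (-x) dx ∧ dy ∧ dw + (-4*z) dx ∧ dz ∧ dw + (2*w - 2*y) dy ∧ dz ∧ dw

For a 2-form omega = sum_{i<j} g_{ij} dx_i ∧ dx_j, the exterior derivative is
  d(omega) = sum_{i<j} d(g_{ij}) ∧ dx_i ∧ dx_j = sum_{i<j, k} (∂g_{ij}/∂x_k) dx_k ∧ dx_i ∧ dx_j.
Expand each term, using dx_k ∧ dx_i ∧ dx_j = sgn(permutation) dx_{(a)} ∧ dx_{(b)} ∧ dx_{(c)} with (a < b < c) sorted:
  d(z^2) includes (∂/∂z)(z^2) dz = (2*z) dz, which multiplied by dx ∧ dy gives (2*z) dx ∧ dy ∧ dz
  d(x*y + 2*z^2) includes (∂/∂y)(x*y + 2*z^2) dy = (x) dy, which multiplied by dx ∧ dw gives (-x) dx ∧ dy ∧ dw
  d(x*y + 2*z^2) includes (∂/∂z)(x*y + 2*z^2) dz = (4*z) dz, which multiplied by dx ∧ dw gives (-4*z) dx ∧ dz ∧ dw
  d(w^2 - 3*x*y) includes (∂/∂x)(w^2 - 3*x*y) dx = (-3*y) dx, which multiplied by dy ∧ dz gives (-3*y) dx ∧ dy ∧ dz
  d(w^2 - 3*x*y) includes (∂/∂w)(w^2 - 3*x*y) dw = (2*w) dw, which multiplied by dy ∧ dz gives (2*w) dy ∧ dz ∧ dw
  d(2*y*z) includes (∂/∂z)(2*y*z) dz = (2*y) dz, which multiplied by dy ∧ dw gives (-2*y) dy ∧ dz ∧ dw
Collecting like 3-forms: d(omega) = (-3*y + 2*z) dx ∧ dy ∧ dz + (-x) dx ∧ dy ∧ dw + (-4*z) dx ∧ dz ∧ dw + (2*w - 2*y) dy ∧ dz ∧ dw.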